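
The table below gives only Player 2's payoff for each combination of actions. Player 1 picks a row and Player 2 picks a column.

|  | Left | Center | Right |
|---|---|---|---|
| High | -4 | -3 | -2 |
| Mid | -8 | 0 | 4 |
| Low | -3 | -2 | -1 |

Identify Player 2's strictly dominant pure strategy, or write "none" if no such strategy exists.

Right

Right vs Left: High: -2>-4, Mid: 4>-8, Low: -1>-3.
Right vs Center: High: -2>-3, Mid: 4>0, Low: -1>-2.
Right strictly beats every other strategy against every opponent action, so it is strictly dominant.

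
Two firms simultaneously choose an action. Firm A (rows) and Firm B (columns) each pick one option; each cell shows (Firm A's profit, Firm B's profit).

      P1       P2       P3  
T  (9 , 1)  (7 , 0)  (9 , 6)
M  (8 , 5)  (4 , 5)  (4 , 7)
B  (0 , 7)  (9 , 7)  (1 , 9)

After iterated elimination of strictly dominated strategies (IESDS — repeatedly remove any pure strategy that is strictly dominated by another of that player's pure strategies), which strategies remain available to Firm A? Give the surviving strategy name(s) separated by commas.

For Firm A, T strictly dominates M on the remaining columns (P1: 9>8, P2: 7>4, P3: 9>4); eliminate M.
For Firm B, P3 strictly dominates P1 on the remaining rows (T: 6>1, B: 9>7); eliminate P1.
Firm B's strategy P2 is strictly dominated by P3 (T: 6>0, B: 9>7) and is removed.
Row B is eliminated: T beats it against every remaining column (P3: 9>1).
Among the remaining strategies, none is strictly dominated by another pure strategy of the same player, so the elimination stops.
Surviving strategies — Firm A: {T}; Firm B: {P3}.

T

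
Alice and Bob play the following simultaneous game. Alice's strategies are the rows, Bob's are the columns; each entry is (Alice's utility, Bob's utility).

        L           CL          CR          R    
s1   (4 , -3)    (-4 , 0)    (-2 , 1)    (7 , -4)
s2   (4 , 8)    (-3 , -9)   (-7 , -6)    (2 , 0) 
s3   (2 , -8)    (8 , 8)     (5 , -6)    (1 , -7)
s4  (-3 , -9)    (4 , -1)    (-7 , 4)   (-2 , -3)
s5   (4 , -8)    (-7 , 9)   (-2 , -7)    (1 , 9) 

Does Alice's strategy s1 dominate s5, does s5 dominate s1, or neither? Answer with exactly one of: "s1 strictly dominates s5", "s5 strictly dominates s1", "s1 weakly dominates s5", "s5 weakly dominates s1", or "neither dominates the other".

Compare s1 to s5 across each choice by Bob: L: 4=4, CL: -4>-7, CR: -2=-2, R: 7>1.
s1 is at least as good everywhere and strictly better somewhere (tied only at L, CR), so s1 weakly but not strictly dominates s5.

s1 weakly dominates s5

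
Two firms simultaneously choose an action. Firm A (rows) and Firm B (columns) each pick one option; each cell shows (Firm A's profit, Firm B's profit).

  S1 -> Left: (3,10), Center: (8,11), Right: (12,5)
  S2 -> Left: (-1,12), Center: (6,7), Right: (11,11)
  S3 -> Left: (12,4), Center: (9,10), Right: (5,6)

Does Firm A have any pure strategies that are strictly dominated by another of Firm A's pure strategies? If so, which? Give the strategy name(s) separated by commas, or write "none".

Nothing dominates S1: S2 at Left (3>-1); S3 at Right (12>5).
S2: dominated, since S1 does at least as well everywhere (Left: 3>-1, Center: 8>6, Right: 12>11).
S3: no other strategy beats it everywhere (S1 at Left (12>3); S2 at Left (12>-1)).

S2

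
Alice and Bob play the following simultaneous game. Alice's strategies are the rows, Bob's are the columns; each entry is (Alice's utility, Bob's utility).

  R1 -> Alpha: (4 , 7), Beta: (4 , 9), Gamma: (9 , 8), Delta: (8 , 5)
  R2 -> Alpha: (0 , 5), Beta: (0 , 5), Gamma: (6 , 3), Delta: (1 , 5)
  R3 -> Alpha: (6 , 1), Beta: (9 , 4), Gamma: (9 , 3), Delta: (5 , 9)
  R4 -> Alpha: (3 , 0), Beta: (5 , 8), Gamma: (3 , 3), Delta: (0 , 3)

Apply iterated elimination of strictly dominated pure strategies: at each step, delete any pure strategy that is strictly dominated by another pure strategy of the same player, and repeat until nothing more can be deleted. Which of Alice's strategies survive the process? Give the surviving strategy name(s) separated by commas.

Row R2 is eliminated: R1 beats it against every remaining column (Alpha: 4>0, Beta: 4>0, Gamma: 9>6, Delta: 8>1).
Alice's strategy R4 is strictly dominated by R3 (Alpha: 6>3, Beta: 9>5, Gamma: 9>3, Delta: 5>0) and is removed.
Bob's strategy Alpha is strictly dominated by Beta (R1: 9>7, R3: 4>1) and is removed.
Column Gamma is eliminated: Beta beats it against every remaining row (R1: 9>8, R3: 4>3).
Among the remaining strategies, none is strictly dominated by another pure strategy of the same player, so the elimination stops.
Surviving strategies — Alice: {R1, R3}; Bob: {Beta, Delta}.

R1, R3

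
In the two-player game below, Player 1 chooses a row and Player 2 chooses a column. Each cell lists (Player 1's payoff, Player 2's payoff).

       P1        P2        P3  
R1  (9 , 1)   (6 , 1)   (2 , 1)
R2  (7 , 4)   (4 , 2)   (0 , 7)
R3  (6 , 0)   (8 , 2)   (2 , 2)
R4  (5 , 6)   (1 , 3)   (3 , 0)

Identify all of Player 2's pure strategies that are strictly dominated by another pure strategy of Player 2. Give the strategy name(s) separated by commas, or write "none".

P1 is not dominated — it holds its own against P2 at R1 (1=1); P3 at R1 (1=1).
Nothing dominates P2: P1 at R1 (1=1); P3 at R1 (1=1).
P3: no other strategy beats it everywhere (P1 at R1 (1=1); P2 at R1 (1=1)).

none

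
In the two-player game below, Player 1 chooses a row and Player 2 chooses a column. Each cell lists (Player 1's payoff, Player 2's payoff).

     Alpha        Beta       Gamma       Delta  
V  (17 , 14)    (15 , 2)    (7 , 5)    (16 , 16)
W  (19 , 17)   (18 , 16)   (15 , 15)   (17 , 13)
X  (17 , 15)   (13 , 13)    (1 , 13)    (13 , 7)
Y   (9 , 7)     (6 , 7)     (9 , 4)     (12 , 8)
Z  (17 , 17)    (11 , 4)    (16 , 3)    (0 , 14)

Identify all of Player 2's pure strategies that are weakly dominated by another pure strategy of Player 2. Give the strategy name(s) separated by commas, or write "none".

Beta, Gamma

Nothing dominates Alpha: Beta at V (14>2); Gamma at V (14>5); Delta at W (17>13).
Alpha weakly dominates Beta — V: 14>2, W: 17>16, X: 15>13, Y: 7=7, Z: 17>4.
Gamma is weakly dominated by Alpha (V: 14>5, W: 17>15, X: 15>13, Y: 7>4, Z: 17>3).
Nothing dominates Delta: Alpha at V (16>14); Beta at V (16>2); Gamma at V (16>5).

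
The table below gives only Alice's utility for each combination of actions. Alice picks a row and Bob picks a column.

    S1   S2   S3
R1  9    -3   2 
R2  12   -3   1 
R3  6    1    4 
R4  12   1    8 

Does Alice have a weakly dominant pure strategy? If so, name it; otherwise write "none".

R4

R4 vs R1: S1: 12>9, S2: 1>-3, S3: 8>2.
R4 vs R2: S1: 12=12, S2: 1>-3, S3: 8>1.
R4 vs R3: S1: 12>6, S2: 1=1, S3: 8>4.
R4 is at least as good as every other strategy against every opponent action, so it is weakly dominant.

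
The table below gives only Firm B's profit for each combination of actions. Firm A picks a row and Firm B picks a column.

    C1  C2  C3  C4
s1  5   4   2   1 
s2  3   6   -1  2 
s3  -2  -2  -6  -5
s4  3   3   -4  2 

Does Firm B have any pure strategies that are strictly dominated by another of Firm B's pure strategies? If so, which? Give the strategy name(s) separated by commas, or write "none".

Nothing dominates C1: C2 at s1 (5>4); C3 at s1 (5>2); C4 at s1 (5>1).
C2 is not dominated — it holds its own against C1 at s2 (6>3); C3 at s1 (4>2); C4 at s1 (4>1).
C3 is strictly dominated by C1 (s1: 5>2, s2: 3>-1, s3: -2>-6, s4: 3>-4).
C4: dominated, since C1 does at least as well everywhere (s1: 5>1, s2: 3>2, s3: -2>-5, s4: 3>2).

C3, C4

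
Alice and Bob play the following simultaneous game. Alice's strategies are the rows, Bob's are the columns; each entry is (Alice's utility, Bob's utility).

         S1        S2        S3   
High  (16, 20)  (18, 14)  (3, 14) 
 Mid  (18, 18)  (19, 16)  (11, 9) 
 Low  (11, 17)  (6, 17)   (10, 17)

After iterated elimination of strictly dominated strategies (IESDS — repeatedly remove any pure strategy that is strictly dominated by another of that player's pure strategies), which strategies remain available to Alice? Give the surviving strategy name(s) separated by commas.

Mid

For Alice, Mid strictly dominates High on the remaining columns (S1: 18>16, S2: 19>18, S3: 11>3); eliminate High.
Row Low is eliminated: Mid beats it against every remaining column (S1: 18>11, S2: 19>6, S3: 11>10).
For Bob, S1 strictly dominates S2 on the remaining rows (Mid: 18>16); eliminate S2.
Column S3 is eliminated: S1 beats it against every remaining row (Mid: 18>9).
Among the remaining strategies, none is strictly dominated by another pure strategy of the same player, so the elimination stops.
Surviving strategies — Alice: {Mid}; Bob: {S1}.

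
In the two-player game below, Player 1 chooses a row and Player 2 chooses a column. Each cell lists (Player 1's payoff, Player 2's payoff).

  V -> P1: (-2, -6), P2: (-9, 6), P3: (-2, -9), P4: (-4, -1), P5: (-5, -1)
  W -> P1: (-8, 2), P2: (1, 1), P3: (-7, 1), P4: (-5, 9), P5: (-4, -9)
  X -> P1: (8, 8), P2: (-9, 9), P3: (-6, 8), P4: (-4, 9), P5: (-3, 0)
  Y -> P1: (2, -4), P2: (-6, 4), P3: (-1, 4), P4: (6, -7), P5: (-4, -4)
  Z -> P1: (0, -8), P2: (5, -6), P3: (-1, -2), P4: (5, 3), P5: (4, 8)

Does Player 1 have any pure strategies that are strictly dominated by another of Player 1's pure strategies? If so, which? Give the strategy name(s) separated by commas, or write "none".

V, W

Y strictly dominates V — P1: 2>-2, P2: -6>-9, P3: -1>-2, P4: 6>-4, P5: -4>-5.
W is strictly dominated by Z (P1: 0>-8, P2: 5>1, P3: -1>-7, P4: 5>-5, P5: 4>-4).
X is not dominated — it holds its own against V at P1 (8>-2); W at P1 (8>-8); Y at P1 (8>2); Z at P1 (8>0).
Y is not dominated — it holds its own against V at P1 (2>-2); W at P1 (2>-8); X at P2 (-6>-9); Z at P1 (2>0).
Z: no other strategy beats it everywhere (V at P1 (0>-2); W at P1 (0>-8); X at P2 (5>-9); Y at P2 (5>-6)).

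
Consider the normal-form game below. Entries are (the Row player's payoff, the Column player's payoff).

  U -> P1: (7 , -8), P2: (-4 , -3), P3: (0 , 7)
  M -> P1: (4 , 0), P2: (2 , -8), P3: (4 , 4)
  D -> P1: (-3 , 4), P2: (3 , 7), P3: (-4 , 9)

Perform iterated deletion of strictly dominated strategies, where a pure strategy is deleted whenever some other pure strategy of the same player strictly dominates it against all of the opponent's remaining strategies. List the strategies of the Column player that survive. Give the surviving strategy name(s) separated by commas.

P3

For the Column player, P3 strictly dominates P1 on the remaining rows (U: 7>-8, M: 4>0, D: 9>4); eliminate P1.
The Row player's strategy U is strictly dominated by M (P2: 2>-4, P3: 4>0) and is removed.
Column P2 is eliminated: P3 beats it against every remaining row (M: 4>-8, D: 9>7).
Row D is eliminated: M beats it against every remaining column (P3: 4>-4).
Among the remaining strategies, none is strictly dominated by another pure strategy of the same player, so the elimination stops.
Surviving strategies — the Row player: {M}; the Column player: {P3}.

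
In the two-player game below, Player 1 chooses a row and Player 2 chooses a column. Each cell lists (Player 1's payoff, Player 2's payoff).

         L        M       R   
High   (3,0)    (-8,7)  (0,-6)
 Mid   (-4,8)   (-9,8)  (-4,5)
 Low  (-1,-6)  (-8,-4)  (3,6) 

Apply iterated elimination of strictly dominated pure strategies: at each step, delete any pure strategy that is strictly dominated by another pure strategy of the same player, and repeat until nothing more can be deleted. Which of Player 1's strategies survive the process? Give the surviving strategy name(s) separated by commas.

High, Low

Player 1's strategy Mid is strictly dominated by High (L: 3>-4, M: -8>-9, R: 0>-4) and is removed.
Column L is eliminated: M beats it against every remaining row (High: 7>0, Low: -4>-6).
Among the remaining strategies, none is strictly dominated by another pure strategy of the same player, so the elimination stops.
Surviving strategies — Player 1: {High, Low}; Player 2: {M, R}.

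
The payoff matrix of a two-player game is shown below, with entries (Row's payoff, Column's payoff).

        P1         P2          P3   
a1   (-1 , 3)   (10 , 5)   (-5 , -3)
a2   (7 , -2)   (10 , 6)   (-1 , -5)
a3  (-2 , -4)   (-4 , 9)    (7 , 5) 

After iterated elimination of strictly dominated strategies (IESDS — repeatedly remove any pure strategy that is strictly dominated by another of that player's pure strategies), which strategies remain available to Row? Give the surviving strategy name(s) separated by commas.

Column's strategy P1 is strictly dominated by P2 (a1: 5>3, a2: 6>-2, a3: 9>-4) and is removed.
Column P3 is eliminated: P2 beats it against every remaining row (a1: 5>-3, a2: 6>-5, a3: 9>5).
For Row, a1 strictly dominates a3 on the remaining columns (P2: 10>-4); eliminate a3.
Among the remaining strategies, none is strictly dominated by another pure strategy of the same player, so the elimination stops.
Surviving strategies — Row: {a1, a2}; Column: {P2}.

a1, a2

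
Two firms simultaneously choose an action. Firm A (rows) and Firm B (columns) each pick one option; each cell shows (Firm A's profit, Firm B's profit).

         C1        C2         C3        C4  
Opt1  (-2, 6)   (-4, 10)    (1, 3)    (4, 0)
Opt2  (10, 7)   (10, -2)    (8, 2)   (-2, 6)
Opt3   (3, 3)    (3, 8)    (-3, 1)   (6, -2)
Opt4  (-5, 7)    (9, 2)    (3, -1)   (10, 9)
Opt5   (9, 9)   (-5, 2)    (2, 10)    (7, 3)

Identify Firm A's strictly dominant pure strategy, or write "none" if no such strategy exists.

Opt1 fails to dominate Opt2 at C1 (-2<10).
Opt2 fails to dominate Opt1 at C4 (-2<4).
Opt3 fails to dominate Opt1 at C3 (-3<1).
Opt4 fails to dominate Opt1 at C1 (-5<-2).
Opt5 fails to dominate Opt1 at C2 (-5<-4).
No single strategy dominates all the others.

none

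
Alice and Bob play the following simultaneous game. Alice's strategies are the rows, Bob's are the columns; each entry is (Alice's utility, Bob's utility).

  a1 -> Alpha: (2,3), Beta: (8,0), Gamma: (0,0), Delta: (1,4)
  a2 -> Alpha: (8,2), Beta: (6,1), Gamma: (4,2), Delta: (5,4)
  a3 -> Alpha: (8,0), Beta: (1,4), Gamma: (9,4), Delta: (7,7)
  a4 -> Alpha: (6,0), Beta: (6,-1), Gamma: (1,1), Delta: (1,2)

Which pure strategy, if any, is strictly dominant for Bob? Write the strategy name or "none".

Delta vs Alpha: a1: 4>3, a2: 4>2, a3: 7>0, a4: 2>0.
Delta vs Beta: a1: 4>0, a2: 4>1, a3: 7>4, a4: 2>-1.
Delta vs Gamma: a1: 4>0, a2: 4>2, a3: 7>4, a4: 2>1.
Delta strictly beats every other strategy against every opponent action, so it is strictly dominant.

Delta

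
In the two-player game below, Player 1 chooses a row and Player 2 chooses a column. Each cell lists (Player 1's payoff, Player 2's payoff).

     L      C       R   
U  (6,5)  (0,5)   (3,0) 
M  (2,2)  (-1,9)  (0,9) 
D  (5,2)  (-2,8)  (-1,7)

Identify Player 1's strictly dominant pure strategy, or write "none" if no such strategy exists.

U

U vs M: L: 6>2, C: 0>-1, R: 3>0.
U vs D: L: 6>5, C: 0>-2, R: 3>-1.
U strictly beats every other strategy against every opponent action, so it is strictly dominant.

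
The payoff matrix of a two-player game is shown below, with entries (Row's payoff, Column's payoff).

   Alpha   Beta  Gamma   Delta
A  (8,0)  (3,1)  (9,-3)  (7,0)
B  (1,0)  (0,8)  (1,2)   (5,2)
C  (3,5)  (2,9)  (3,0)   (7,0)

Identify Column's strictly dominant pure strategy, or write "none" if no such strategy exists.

Beta vs Alpha: A: 1>0, B: 8>0, C: 9>5.
Beta vs Gamma: A: 1>-3, B: 8>2, C: 9>0.
Beta vs Delta: A: 1>0, B: 8>2, C: 9>0.
Beta strictly beats every other strategy against every opponent action, so it is strictly dominant.

Beta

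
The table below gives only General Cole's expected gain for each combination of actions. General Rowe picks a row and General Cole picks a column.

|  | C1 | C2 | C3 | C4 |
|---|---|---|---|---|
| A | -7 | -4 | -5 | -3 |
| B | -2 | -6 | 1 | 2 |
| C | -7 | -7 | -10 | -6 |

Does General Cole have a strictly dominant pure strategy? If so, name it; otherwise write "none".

C4 vs C1: A: -3>-7, B: 2>-2, C: -6>-7.
C4 vs C2: A: -3>-4, B: 2>-6, C: -6>-7.
C4 vs C3: A: -3>-5, B: 2>1, C: -6>-10.
C4 strictly beats every other strategy against every opponent action, so it is strictly dominant.

C4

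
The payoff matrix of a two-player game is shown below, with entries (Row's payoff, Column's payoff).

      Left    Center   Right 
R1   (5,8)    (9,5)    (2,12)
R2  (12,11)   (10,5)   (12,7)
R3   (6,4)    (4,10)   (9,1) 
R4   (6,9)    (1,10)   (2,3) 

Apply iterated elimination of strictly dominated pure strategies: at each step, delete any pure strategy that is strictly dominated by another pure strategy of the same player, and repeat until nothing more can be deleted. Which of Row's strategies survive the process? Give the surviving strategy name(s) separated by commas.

R2

For Row, R2 strictly dominates R1 on the remaining columns (Left: 12>5, Center: 10>9, Right: 12>2); eliminate R1.
For Row, R2 strictly dominates R3 on the remaining columns (Left: 12>6, Center: 10>4, Right: 12>9); eliminate R3.
Row's strategy R4 is strictly dominated by R2 (Left: 12>6, Center: 10>1, Right: 12>2) and is removed.
Column's strategy Center is strictly dominated by Left (R2: 11>5) and is removed.
Column Right is eliminated: Left beats it against every remaining row (R2: 11>7).
Among the remaining strategies, none is strictly dominated by another pure strategy of the same player, so the elimination stops.
Surviving strategies — Row: {R2}; Column: {Left}.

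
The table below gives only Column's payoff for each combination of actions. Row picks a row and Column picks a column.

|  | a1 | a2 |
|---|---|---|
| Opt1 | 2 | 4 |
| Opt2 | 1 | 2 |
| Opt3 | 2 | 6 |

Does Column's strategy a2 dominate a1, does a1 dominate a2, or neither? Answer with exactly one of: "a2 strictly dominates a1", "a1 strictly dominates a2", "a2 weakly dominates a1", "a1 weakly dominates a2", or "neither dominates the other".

a2's payoffs vs a1's, by Row's action — Opt1: 4>2, Opt2: 2>1, Opt3: 6>2.
Every comparison favours a2, so a2 strictly dominates a1.

a2 strictly dominates a1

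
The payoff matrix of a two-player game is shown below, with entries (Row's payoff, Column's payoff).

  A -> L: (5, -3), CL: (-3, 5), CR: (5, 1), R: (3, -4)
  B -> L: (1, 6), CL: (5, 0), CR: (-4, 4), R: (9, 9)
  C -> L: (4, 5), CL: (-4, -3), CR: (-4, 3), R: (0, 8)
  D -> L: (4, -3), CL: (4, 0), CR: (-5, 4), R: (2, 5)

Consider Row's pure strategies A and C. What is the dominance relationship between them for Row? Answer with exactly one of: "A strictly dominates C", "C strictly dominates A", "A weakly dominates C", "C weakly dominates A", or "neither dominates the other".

A strictly dominates C

Compare A to C across each choice by Column: L: 5>4, CL: -3>-4, CR: 5>-4, R: 3>0.
Every comparison favours A, so A strictly dominates C.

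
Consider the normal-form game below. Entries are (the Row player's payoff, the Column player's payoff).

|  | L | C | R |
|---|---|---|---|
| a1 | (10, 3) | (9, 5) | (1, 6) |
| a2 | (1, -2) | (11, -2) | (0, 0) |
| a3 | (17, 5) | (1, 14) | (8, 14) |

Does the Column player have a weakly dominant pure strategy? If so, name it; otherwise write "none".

R

R vs L: a1: 6>3, a2: 0>-2, a3: 14>5.
R vs C: a1: 6>5, a2: 0>-2, a3: 14=14.
R is at least as good as every other strategy against every opponent action, so it is weakly dominant.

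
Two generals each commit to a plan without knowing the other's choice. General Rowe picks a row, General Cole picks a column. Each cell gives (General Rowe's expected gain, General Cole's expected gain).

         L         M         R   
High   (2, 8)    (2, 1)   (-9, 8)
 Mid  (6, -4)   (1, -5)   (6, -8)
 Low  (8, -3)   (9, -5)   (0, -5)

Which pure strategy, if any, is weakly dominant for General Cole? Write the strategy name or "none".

L vs M: High: 8>1, Mid: -4>-5, Low: -3>-5.
L vs R: High: 8=8, Mid: -4>-8, Low: -3>-5.
L is at least as good as every other strategy against every opponent action, so it is weakly dominant.

L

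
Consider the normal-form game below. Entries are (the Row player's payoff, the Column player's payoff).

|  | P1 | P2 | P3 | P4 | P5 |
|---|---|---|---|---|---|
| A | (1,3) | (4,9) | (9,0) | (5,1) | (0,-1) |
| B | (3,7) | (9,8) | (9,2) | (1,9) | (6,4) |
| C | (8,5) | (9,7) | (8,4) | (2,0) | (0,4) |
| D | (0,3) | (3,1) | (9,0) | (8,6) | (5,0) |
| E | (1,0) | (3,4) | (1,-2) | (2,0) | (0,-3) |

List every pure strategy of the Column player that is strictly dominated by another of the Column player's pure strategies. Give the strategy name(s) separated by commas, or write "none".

P3, P5

P1: no other strategy beats it everywhere (P2 at D (3>1); P3 at A (3>0); P4 at A (3>1); P5 at A (3>-1)).
P2 is not dominated — it holds its own against P1 at A (9>3); P3 at A (9>0); P4 at A (9>1); P5 at A (9>-1).
P1 strictly dominates P3 — A: 3>0, B: 7>2, C: 5>4, D: 3>0, E: 0>-2.
P4 is not dominated — it holds its own against P1 at B (9>7); P2 at B (9>8); P3 at A (1>0); P5 at A (1>-1).
P5: dominated, since P1 does at least as well everywhere (A: 3>-1, B: 7>4, C: 5>4, D: 3>0, E: 0>-3).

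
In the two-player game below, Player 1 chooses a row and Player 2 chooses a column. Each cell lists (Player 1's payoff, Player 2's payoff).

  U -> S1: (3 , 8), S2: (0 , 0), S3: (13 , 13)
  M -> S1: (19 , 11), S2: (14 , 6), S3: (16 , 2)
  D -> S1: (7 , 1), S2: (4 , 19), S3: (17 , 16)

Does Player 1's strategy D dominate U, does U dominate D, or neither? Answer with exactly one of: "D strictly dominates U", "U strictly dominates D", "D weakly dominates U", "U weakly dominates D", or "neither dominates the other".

D strictly dominates U

Compare D to U across each opponent action: S1: 7>3, S2: 4>0, S3: 17>13.
Every comparison favours D, so D strictly dominates U.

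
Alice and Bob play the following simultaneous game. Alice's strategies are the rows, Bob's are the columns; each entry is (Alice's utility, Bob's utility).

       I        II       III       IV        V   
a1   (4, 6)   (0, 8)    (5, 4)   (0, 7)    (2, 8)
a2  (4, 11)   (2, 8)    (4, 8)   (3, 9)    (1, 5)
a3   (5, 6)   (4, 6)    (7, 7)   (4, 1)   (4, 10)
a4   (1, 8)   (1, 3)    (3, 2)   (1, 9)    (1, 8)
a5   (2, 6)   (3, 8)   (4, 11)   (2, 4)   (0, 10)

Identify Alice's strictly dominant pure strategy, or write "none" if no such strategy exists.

a3 vs a1: I: 5>4, II: 4>0, III: 7>5, IV: 4>0, V: 4>2.
a3 vs a2: I: 5>4, II: 4>2, III: 7>4, IV: 4>3, V: 4>1.
a3 vs a4: I: 5>1, II: 4>1, III: 7>3, IV: 4>1, V: 4>1.
a3 vs a5: I: 5>2, II: 4>3, III: 7>4, IV: 4>2, V: 4>0.
a3 strictly beats every other strategy against every opponent action, so it is strictly dominant.

a3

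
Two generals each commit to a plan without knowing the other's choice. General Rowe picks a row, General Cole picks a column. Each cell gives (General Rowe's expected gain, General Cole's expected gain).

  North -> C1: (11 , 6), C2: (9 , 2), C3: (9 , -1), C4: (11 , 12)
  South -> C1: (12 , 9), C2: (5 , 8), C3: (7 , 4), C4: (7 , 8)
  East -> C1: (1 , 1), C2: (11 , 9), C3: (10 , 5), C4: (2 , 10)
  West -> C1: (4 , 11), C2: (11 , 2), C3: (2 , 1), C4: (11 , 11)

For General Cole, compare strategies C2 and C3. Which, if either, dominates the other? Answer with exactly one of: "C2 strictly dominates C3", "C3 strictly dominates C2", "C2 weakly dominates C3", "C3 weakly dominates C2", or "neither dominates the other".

C2 strictly dominates C3

Compare C2 to C3 across each choice by General Rowe: North: 2>-1, South: 8>4, East: 9>5, West: 2>1.
Every comparison favours C2, so C2 strictly dominates C3.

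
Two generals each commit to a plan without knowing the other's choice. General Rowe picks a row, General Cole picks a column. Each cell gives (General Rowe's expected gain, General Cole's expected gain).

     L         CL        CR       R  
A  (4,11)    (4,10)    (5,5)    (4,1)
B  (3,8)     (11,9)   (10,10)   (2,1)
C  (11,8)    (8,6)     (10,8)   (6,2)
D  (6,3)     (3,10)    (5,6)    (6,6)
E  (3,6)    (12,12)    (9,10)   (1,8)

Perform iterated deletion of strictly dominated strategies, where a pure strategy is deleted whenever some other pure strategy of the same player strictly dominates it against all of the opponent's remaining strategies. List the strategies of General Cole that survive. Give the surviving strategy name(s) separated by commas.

L, CL, CR

Row A is eliminated: C beats it against every remaining column (L: 11>4, CL: 8>4, CR: 10>5, R: 6>4).
General Cole's strategy R is strictly dominated by CL (B: 9>1, C: 6>2, D: 10>6, E: 12>8) and is removed.
General Rowe's strategy D is strictly dominated by C (L: 11>6, CL: 8>3, CR: 10>5) and is removed.
Among the remaining strategies, none is strictly dominated by another pure strategy of the same player, so the elimination stops.
Surviving strategies — General Rowe: {B, C, E}; General Cole: {L, CL, CR}.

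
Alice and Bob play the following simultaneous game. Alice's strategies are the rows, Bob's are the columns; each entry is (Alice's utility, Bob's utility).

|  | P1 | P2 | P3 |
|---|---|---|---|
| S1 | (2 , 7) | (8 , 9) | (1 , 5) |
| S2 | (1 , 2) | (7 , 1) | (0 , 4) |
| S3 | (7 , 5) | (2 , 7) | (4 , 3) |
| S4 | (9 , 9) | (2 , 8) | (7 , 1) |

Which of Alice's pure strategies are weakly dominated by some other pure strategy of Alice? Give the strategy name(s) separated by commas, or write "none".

S2, S3

S1: no other strategy beats it everywhere (S2 at P1 (2>1); S3 at P2 (8>2); S4 at P2 (8>2)).
S1 weakly dominates S2 — P1: 2>1, P2: 8>7, P3: 1>0.
S3: dominated, since S4 does at least as well everywhere (P1: 9>7, P2: 2=2, P3: 7>4).
S4 is not dominated — it holds its own against S1 at P1 (9>2); S2 at P1 (9>1); S3 at P1 (9>7).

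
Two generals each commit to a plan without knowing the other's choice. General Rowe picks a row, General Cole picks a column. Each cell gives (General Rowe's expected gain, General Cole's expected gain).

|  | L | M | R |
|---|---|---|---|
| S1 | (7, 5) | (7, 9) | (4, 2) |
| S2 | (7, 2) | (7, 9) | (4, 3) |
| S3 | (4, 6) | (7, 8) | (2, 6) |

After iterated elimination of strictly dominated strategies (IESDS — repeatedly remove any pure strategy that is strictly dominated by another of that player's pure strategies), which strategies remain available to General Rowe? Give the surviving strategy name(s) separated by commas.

S1, S2, S3

General Cole's strategy L is strictly dominated by M (S1: 9>5, S2: 9>2, S3: 8>6) and is removed.
General Cole's strategy R is strictly dominated by M (S1: 9>2, S2: 9>3, S3: 8>6) and is removed.
Among the remaining strategies, none is strictly dominated by another pure strategy of the same player, so the elimination stops.
Surviving strategies — General Rowe: {S1, S2, S3}; General Cole: {M}.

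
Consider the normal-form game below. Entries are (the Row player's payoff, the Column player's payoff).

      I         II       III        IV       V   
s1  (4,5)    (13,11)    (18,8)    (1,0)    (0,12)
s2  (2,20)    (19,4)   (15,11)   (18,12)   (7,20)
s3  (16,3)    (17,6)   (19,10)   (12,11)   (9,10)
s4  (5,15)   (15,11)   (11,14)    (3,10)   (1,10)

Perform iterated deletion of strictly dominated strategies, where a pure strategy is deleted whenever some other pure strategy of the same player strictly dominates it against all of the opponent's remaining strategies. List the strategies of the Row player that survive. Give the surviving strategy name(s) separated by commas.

For the Row player, s3 strictly dominates s1 on the remaining columns (I: 16>4, II: 17>13, III: 19>18, IV: 12>1, V: 9>0); eliminate s1.
Row s4 is eliminated: s3 beats it against every remaining column (I: 16>5, II: 17>15, III: 19>11, IV: 12>3, V: 9>1).
The Column player's strategy II is strictly dominated by III (s2: 11>4, s3: 10>6) and is removed.
Column III is eliminated: IV beats it against every remaining row (s2: 12>11, s3: 11>10).
Among the remaining strategies, none is strictly dominated by another pure strategy of the same player, so the elimination stops.
Surviving strategies — the Row player: {s2, s3}; the Column player: {I, IV, V}.

s2, s3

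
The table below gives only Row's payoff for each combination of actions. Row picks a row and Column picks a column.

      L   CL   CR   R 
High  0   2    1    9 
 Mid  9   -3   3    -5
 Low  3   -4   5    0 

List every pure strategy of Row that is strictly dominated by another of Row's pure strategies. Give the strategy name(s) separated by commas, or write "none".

High: no other strategy beats it everywhere (Mid at CL (2>-3); Low at CL (2>-4)).
Nothing dominates Mid: High at L (9>0); Low at L (9>3).
Nothing dominates Low: High at L (3>0); Mid at CR (5>3).

none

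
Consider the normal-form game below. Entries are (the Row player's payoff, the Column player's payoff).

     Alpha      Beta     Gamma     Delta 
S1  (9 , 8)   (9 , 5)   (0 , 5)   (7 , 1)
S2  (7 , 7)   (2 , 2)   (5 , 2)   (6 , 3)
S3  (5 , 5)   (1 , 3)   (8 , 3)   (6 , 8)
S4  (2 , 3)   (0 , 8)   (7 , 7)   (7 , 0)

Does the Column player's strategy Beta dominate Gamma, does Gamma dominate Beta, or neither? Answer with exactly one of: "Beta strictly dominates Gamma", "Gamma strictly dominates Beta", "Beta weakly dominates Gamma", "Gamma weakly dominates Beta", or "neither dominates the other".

Compare Beta to Gamma across each choice by the Row player: S1: 5=5, S2: 2=2, S3: 3=3, S4: 8>7.
Beta is at least as good everywhere and strictly better somewhere (tied only at S1, S2, S3), so Beta weakly but not strictly dominates Gamma.

Beta weakly dominates Gamma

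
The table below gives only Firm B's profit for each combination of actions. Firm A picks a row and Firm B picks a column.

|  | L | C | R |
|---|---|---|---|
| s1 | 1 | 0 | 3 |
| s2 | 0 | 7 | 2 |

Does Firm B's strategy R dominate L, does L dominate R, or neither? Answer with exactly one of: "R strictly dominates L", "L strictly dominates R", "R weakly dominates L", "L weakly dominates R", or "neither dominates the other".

R's payoffs vs L's, by Firm A's action — s1: 3>1, s2: 2>0.
R gives a strictly higher payoff against each opponent action, so R strictly dominates L.

R strictly dominates L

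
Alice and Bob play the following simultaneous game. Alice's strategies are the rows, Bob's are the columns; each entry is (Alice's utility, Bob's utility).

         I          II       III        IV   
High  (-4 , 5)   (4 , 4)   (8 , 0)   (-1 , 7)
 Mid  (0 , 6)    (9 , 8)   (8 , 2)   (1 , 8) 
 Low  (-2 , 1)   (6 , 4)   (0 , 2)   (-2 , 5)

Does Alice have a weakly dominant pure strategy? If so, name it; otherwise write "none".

Mid

Mid vs High: I: 0>-4, II: 9>4, III: 8=8, IV: 1>-1.
Mid vs Low: I: 0>-2, II: 9>6, III: 8>0, IV: 1>-2.
Mid is at least as good as every other strategy against every opponent action, so it is weakly dominant.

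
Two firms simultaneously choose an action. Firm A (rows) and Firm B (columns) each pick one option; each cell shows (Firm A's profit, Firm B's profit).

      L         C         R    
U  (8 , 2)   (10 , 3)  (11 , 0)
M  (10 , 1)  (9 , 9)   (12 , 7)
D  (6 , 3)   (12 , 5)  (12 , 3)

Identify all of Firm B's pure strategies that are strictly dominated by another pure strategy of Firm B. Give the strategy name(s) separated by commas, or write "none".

C strictly dominates L — U: 3>2, M: 9>1, D: 5>3.
C: no other strategy beats it everywhere (L at U (3>2); R at U (3>0)).
R is strictly dominated by C (U: 3>0, M: 9>7, D: 5>3).

L, R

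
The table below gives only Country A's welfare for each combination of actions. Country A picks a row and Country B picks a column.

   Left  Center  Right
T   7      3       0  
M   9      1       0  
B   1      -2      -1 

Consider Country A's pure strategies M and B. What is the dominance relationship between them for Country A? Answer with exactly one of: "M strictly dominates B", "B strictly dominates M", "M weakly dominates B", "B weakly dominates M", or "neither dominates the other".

M's payoffs vs B's, by Country B's action — Left: 9>1, Center: 1>-2, Right: 0>-1.
M gives a strictly higher payoff against each opponent action, so M strictly dominates B.

M strictly dominates B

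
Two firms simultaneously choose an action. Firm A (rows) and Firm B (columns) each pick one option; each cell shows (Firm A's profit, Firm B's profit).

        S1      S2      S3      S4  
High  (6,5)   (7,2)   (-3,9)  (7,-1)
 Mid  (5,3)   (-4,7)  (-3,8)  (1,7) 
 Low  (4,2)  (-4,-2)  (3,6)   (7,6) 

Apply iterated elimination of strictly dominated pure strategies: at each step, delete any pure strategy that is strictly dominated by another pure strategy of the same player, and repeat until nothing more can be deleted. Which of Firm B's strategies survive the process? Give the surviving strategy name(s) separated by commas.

For Firm B, S3 strictly dominates S1 on the remaining rows (High: 9>5, Mid: 8>3, Low: 6>2); eliminate S1.
For Firm B, S3 strictly dominates S2 on the remaining rows (High: 9>2, Mid: 8>7, Low: 6>-2); eliminate S2.
Firm A's strategy Mid is strictly dominated by Low (S3: 3>-3, S4: 7>1) and is removed.
Among the remaining strategies, none is strictly dominated by another pure strategy of the same player, so the elimination stops.
Surviving strategies — Firm A: {High, Low}; Firm B: {S3, S4}.

S3, S4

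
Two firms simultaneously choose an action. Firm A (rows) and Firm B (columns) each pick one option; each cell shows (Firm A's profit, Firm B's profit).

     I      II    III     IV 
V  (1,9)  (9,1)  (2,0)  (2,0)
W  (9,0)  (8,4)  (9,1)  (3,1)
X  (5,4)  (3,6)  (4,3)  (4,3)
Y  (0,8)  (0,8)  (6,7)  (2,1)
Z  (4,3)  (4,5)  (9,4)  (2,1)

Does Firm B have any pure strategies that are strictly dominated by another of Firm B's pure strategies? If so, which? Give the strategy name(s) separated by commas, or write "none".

III, IV

I: no other strategy beats it everywhere (II at V (9>1); III at V (9>0); IV at V (9>0)).
Nothing dominates II: I at W (4>0); III at V (1>0); IV at V (1>0).
II strictly dominates III — V: 1>0, W: 4>1, X: 6>3, Y: 8>7, Z: 5>4.
II strictly dominates IV — V: 1>0, W: 4>1, X: 6>3, Y: 8>1, Z: 5>1.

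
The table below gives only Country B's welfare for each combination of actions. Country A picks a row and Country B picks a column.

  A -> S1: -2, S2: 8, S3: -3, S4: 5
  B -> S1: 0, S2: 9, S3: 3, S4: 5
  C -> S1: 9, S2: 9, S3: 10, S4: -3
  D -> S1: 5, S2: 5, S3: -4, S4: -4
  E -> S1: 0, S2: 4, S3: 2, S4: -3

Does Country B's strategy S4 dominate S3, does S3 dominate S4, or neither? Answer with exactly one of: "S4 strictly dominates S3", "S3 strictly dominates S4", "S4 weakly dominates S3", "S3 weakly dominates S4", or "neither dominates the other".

S4's payoffs vs S3's, by Country A's action — A: 5>-3, B: 5>3, C: -3<10, D: -4=-4, E: -3<2.
S4 does better at A, B but worse at C, E; neither strategy dominates the other.

neither dominates the other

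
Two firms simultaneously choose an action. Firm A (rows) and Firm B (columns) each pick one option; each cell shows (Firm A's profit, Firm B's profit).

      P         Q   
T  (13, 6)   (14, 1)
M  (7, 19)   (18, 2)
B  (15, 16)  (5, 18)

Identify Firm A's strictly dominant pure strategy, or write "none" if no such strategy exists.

none

T fails to dominate M at Q (14<18).
M fails to dominate T at P (7<13).
B fails to dominate T at Q (5<14).
No single strategy dominates all the others.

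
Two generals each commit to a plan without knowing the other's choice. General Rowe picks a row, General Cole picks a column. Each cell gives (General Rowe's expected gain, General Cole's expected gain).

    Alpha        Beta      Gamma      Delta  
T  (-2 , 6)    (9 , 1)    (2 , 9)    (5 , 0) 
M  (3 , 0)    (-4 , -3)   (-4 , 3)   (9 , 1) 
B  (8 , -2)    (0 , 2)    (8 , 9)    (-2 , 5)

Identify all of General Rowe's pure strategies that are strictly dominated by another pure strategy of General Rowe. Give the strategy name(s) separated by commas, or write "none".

none

Nothing dominates T: M at Beta (9>-4); B at Beta (9>0).
Nothing dominates M: T at Alpha (3>-2); B at Delta (9>-2).
B is not dominated — it holds its own against T at Alpha (8>-2); M at Alpha (8>3).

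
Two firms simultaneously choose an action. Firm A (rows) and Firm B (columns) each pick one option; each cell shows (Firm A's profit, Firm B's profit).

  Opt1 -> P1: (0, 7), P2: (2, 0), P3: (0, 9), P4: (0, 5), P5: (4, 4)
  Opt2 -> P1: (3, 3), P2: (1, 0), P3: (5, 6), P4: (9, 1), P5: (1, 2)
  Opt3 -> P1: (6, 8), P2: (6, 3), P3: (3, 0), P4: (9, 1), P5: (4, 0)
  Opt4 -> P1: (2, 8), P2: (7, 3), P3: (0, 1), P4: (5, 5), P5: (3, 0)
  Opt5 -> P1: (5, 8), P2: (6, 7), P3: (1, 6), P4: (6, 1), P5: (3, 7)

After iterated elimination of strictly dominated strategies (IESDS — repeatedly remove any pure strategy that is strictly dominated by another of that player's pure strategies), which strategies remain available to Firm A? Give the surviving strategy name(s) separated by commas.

Column P2 is eliminated: P1 beats it against every remaining row (Opt1: 7>0, Opt2: 3>0, Opt3: 8>3, Opt4: 8>3, Opt5: 8>7).
For Firm A, Opt3 strictly dominates Opt4 on the remaining columns (P1: 6>2, P3: 3>0, P4: 9>5, P5: 4>3); eliminate Opt4.
Row Opt5 is eliminated: Opt3 beats it against every remaining column (P1: 6>5, P3: 3>1, P4: 9>6, P5: 4>3).
For Firm B, P1 strictly dominates P4 on the remaining rows (Opt1: 7>5, Opt2: 3>1, Opt3: 8>1); eliminate P4.
Firm B's strategy P5 is strictly dominated by P1 (Opt1: 7>4, Opt2: 3>2, Opt3: 8>0) and is removed.
For Firm A, Opt2 strictly dominates Opt1 on the remaining columns (P1: 3>0, P3: 5>0); eliminate Opt1.
Among the remaining strategies, none is strictly dominated by another pure strategy of the same player, so the elimination stops.
Surviving strategies — Firm A: {Opt2, Opt3}; Firm B: {P1, P3}.

Opt2, Opt3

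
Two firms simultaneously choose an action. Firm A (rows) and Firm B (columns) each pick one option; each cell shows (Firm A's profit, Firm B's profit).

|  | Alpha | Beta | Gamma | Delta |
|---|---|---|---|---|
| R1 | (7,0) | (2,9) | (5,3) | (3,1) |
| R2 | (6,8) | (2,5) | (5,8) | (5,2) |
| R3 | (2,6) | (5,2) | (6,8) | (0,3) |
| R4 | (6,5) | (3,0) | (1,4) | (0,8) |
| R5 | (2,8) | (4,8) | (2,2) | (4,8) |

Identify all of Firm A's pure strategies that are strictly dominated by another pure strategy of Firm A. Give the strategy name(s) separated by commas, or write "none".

R1: no other strategy beats it everywhere (R2 at Alpha (7>6); R3 at Alpha (7>2); R4 at Alpha (7>6); R5 at Alpha (7>2)).
R2 is not dominated — it holds its own against R1 at Beta (2=2); R3 at Alpha (6>2); R4 at Alpha (6=6); R5 at Alpha (6>2).
R3 is not dominated — it holds its own against R1 at Beta (5>2); R2 at Beta (5>2); R4 at Beta (5>3); R5 at Alpha (2=2).
Nothing dominates R4: R1 at Beta (3>2); R2 at Alpha (6=6); R3 at Alpha (6>2); R5 at Alpha (6>2).
Nothing dominates R5: R1 at Beta (4>2); R2 at Beta (4>2); R3 at Alpha (2=2); R4 at Beta (4>3).

none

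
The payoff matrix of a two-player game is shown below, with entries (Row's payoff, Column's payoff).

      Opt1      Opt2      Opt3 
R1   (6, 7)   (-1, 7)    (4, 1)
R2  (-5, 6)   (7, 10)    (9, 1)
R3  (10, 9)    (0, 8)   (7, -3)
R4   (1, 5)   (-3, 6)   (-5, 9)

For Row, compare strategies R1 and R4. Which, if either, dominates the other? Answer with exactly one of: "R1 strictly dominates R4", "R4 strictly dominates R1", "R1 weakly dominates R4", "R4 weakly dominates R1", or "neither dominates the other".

R1's payoffs vs R4's, by Column's action — Opt1: 6>1, Opt2: -1>-3, Opt3: 4>-5.
Every comparison favours R1, so R1 strictly dominates R4.

R1 strictly dominates R4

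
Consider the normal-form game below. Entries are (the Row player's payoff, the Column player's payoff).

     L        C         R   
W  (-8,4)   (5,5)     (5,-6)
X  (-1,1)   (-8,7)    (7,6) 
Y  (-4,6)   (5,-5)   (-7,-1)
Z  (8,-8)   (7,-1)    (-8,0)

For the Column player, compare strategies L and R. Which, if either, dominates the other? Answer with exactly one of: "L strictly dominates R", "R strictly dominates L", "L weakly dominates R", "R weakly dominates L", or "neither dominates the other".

Compare L to R across each opponent action: W: 4>-6, X: 1<6, Y: 6>-1, Z: -8<0.
L does better at W, Y but worse at X, Z; neither strategy dominates the other.

neither dominates the other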